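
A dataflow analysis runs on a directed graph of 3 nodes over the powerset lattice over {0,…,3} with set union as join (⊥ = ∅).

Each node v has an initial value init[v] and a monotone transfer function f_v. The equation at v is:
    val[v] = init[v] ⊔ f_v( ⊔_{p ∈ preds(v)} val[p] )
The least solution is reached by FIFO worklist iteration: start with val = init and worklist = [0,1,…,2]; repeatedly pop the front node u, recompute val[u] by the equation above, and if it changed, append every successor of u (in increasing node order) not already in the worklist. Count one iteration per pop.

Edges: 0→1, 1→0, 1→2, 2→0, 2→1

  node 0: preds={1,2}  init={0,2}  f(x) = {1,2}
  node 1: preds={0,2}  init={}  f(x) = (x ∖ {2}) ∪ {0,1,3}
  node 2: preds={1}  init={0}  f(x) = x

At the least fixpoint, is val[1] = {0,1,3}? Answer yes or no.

Trace (5 dequeues):
  [1] u=0 | in {0} | out {0,1,2} | prev {0,2} | push {}
  [2] u=1 | in {0,1,2} | out {0,1,3} | prev {} | push {0}
  [3] u=2 | in {0,1,3} | out {0,1,3} | prev {0} | push {1}
  [4] u=0 | in {0,1,3} | out {0,1,2} | ==
  [5] u=1 | in {0,1,2,3} | out {0,1,3} | ==

Converged values:
  [0] {0,1,2}
  [1] {0,1,3}
  [2] {0,1,3}

yes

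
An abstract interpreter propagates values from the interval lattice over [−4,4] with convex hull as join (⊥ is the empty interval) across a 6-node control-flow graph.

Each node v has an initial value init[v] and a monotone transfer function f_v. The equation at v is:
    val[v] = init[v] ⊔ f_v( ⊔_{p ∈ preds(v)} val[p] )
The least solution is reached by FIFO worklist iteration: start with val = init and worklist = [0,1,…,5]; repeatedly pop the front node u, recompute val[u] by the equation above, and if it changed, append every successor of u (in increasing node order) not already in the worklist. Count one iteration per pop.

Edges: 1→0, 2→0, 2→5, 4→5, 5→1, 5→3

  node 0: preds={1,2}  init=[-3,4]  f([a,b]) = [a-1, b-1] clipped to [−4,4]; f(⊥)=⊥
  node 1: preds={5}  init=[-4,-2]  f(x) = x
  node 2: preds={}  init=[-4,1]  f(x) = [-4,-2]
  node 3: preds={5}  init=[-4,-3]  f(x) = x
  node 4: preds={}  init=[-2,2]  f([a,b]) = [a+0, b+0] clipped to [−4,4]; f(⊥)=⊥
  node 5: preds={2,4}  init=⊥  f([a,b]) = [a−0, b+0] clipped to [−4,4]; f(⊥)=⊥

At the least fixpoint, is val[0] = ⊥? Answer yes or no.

Iteration log — 9 steps:
  step 1. node 0  ⊔preds=[-4,1]  new=[-4,4]  old=[-3,4]  +wl: 
  step 2. node 1  ⊔preds=⊥  new=[-4,-2]  stable
  step 3. node 2  ⊔preds=⊥  new=[-4,1]  stable
  step 4. node 3  ⊔preds=⊥  new=[-4,-3]  stable
  step 5. node 4  ⊔preds=⊥  new=[-2,2]  stable
  step 6. node 5  ⊔preds=[-4,2]  new=[-4,2]  old=⊥  +wl: 1,3
  step 7. node 1  ⊔preds=[-4,2]  new=[-4,2]  old=[-4,-2]  +wl: 0
  step 8. node 3  ⊔preds=[-4,2]  new=[-4,2]  old=[-4,-3]  +wl: 
  step 9. node 0  ⊔preds=[-4,2]  new=[-4,4]  stable

Least fixpoint reached:
  node 0: [-4,4]
  node 1: [-4,2]
  node 2: [-4,1]
  node 3: [-4,2]
  node 4: [-2,2]
  node 5: [-4,2]

no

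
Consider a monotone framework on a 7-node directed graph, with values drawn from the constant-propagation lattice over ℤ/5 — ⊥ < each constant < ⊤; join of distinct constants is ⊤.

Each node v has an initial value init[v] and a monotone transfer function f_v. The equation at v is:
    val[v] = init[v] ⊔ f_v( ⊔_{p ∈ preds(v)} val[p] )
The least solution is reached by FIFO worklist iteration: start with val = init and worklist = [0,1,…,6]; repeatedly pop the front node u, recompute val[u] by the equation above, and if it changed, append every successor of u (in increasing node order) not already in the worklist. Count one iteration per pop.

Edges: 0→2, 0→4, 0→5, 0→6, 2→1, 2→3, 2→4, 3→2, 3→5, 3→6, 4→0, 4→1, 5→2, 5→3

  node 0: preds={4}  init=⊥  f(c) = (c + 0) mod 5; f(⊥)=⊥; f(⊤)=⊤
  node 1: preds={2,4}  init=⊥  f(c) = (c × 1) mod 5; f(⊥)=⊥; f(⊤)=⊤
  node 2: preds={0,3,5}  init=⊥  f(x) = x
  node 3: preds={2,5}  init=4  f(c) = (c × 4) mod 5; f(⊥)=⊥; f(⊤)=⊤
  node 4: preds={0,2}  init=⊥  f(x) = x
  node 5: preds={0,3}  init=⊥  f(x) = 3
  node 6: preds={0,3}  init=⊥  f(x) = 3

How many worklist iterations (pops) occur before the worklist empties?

22

Trace (22 dequeues):
  [1] u=0 | in ⊥ | out ⊥ | ==
  [2] u=1 | in ⊥ | out ⊥ | ==
  [3] u=2 | in 4 | out 4 | prev ⊥ | push {1}
  [4] u=3 | in 4 | out ⊤ | prev 4 | push {2}
  [5] u=4 | in 4 | out 4 | prev ⊥ | push {0}
  [6] u=5 | in ⊤ | out 3 | prev ⊥ | push {3}
  [7] u=6 | in ⊤ | out 3 | prev ⊥ | push {}
  [8] u=1 | in 4 | out 4 | prev ⊥ | push {}
  [9] u=2 | in ⊤ | out ⊤ | prev 4 | push {1,4}
  [10] u=0 | in 4 | out 4 | prev ⊥ | push {2,5,6}
  [11] u=3 | in ⊤ | out ⊤ | ==
  [12] u=1 | in ⊤ | out ⊤ | prev 4 | push {}
  [13] u=4 | in ⊤ | out ⊤ | prev 4 | push {0,1}
  [14] u=2 | in ⊤ | out ⊤ | ==
  [15] u=5 | in ⊤ | out 3 | ==
  [16] u=6 | in ⊤ | out 3 | ==
  [17] u=0 | in ⊤ | out ⊤ | prev 4 | push {2,4,5,6}
  [18] u=1 | in ⊤ | out ⊤ | ==
  [19] u=2 | in ⊤ | out ⊤ | ==
  [20] u=4 | in ⊤ | out ⊤ | ==
  [21] u=5 | in ⊤ | out 3 | ==
  [22] u=6 | in ⊤ | out 3 | ==

Converged values:
  [0] ⊤
  [1] ⊤
  [2] ⊤
  [3] ⊤
  [4] ⊤
  [5] 3
  [6] 3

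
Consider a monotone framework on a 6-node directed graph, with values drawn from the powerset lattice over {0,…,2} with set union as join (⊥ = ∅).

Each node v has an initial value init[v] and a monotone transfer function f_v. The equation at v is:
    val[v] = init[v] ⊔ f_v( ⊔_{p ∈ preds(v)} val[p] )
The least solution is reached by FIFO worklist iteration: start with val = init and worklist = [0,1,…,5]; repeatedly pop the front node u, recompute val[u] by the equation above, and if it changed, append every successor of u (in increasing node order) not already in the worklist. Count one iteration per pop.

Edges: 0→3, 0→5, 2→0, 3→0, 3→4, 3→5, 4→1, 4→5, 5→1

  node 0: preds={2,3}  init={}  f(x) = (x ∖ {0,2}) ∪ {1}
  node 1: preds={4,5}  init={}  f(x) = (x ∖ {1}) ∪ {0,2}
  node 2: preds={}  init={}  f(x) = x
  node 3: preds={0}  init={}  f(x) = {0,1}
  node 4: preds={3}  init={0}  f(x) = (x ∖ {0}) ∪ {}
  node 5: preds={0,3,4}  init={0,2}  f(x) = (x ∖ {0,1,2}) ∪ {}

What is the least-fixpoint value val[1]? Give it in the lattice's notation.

Iteration log — 8 steps:
  step 1. node 0  ⊔preds={}  new={1}  old={}  +wl: 
  step 2. node 1  ⊔preds={0,2}  new={0,2}  old={}  +wl: 
  step 3. node 2  ⊔preds={}  new={}  stable
  step 4. node 3  ⊔preds={1}  new={0,1}  old={}  +wl: 0
  step 5. node 4  ⊔preds={0,1}  new={0,1}  old={0}  +wl: 1
  step 6. node 5  ⊔preds={0,1}  new={0,2}  stable
  step 7. node 0  ⊔preds={0,1}  new={1}  stable
  step 8. node 1  ⊔preds={0,1,2}  new={0,2}  stable

Least fixpoint reached:
  node 0: {1}
  node 1: {0,2}
  node 2: {}
  node 3: {0,1}
  node 4: {0,1}
  node 5: {0,2}

{0,2}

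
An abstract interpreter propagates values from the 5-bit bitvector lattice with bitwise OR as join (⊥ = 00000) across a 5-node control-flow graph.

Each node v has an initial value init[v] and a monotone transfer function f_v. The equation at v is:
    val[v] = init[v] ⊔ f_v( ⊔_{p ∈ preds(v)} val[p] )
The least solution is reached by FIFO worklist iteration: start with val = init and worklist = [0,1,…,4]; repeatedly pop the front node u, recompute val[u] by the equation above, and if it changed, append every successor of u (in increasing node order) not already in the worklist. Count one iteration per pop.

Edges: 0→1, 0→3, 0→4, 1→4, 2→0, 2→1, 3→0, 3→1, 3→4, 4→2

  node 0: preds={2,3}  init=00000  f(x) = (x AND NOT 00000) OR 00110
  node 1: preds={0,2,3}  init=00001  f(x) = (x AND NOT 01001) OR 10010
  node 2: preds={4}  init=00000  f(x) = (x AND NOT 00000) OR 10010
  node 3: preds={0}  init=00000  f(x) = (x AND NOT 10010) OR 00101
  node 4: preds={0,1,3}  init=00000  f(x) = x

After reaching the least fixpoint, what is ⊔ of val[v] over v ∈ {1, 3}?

10111

Iteration log — 12 steps:
  step 1. node 0  ⊔preds=00000  new=00110  old=00000  +wl: 
  step 2. node 1  ⊔preds=00110  new=10111  old=00001  +wl: 
  step 3. node 2  ⊔preds=00000  new=10010  old=00000  +wl: 0,1
  step 4. node 3  ⊔preds=00110  new=00101  old=00000  +wl: 
  step 5. node 4  ⊔preds=10111  new=10111  old=00000  +wl: 2
  step 6. node 0  ⊔preds=10111  new=10111  old=00110  +wl: 3,4
  step 7. node 1  ⊔preds=10111  new=10111  stable
  step 8. node 2  ⊔preds=10111  new=10111  old=10010  +wl: 0,1
  step 9. node 3  ⊔preds=10111  new=00101  stable
  step 10. node 4  ⊔preds=10111  new=10111  stable
  step 11. node 0  ⊔preds=10111  new=10111  stable
  step 12. node 1  ⊔preds=10111  new=10111  stable

Least fixpoint reached:
  node 0: 10111
  node 1: 10111
  node 2: 10111
  node 3: 00101
  node 4: 10111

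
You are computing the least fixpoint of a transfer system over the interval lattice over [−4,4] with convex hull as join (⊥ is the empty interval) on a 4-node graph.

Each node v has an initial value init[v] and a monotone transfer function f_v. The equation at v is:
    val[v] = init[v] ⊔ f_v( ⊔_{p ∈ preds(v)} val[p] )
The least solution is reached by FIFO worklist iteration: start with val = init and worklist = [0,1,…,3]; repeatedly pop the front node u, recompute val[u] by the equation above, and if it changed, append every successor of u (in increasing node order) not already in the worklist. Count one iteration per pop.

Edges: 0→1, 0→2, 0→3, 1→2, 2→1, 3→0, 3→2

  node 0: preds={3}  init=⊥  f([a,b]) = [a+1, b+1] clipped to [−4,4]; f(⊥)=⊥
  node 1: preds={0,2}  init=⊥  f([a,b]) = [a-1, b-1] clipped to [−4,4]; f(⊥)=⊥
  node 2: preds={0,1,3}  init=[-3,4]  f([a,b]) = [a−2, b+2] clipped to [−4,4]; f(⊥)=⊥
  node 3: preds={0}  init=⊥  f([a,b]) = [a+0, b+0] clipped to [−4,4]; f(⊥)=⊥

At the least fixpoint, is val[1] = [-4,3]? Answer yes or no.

Iteration log — 5 steps:
  step 1. node 0  ⊔preds=⊥  new=⊥  stable
  step 2. node 1  ⊔preds=[-3,4]  new=[-4,3]  old=⊥  +wl: 
  step 3. node 2  ⊔preds=[-4,3]  new=[-4,4]  old=[-3,4]  +wl: 1
  step 4. node 3  ⊔preds=⊥  new=⊥  stable
  step 5. node 1  ⊔preds=[-4,4]  new=[-4,3]  stable

Least fixpoint reached:
  node 0: ⊥
  node 1: [-4,3]
  node 2: [-4,4]
  node 3: ⊥

yes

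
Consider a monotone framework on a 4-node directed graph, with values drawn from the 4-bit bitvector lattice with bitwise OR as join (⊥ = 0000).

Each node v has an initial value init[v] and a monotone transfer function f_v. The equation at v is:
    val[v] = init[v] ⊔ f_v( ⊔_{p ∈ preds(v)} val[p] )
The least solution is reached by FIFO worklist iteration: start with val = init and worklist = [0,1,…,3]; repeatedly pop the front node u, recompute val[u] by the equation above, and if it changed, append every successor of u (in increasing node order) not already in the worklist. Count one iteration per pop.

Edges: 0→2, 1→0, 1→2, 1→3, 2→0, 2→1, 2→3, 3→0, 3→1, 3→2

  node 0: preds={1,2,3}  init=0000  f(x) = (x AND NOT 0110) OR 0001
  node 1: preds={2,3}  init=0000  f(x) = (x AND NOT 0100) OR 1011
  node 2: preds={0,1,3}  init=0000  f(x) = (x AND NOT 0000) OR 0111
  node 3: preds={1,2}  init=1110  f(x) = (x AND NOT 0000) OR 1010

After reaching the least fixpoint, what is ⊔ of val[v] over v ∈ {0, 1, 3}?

Trace (7 dequeues):
  [1] u=0 | in 1110 | out 1001 | prev 0000 | push {}
  [2] u=1 | in 1110 | out 1011 | prev 0000 | push {0}
  [3] u=2 | in 1111 | out 1111 | prev 0000 | push {1}
  [4] u=3 | in 1111 | out 1111 | prev 1110 | push {2}
  [5] u=0 | in 1111 | out 1001 | ==
  [6] u=1 | in 1111 | out 1011 | ==
  [7] u=2 | in 1111 | out 1111 | ==

Converged values:
  [0] 1001
  [1] 1011
  [2] 1111
  [3] 1111

1111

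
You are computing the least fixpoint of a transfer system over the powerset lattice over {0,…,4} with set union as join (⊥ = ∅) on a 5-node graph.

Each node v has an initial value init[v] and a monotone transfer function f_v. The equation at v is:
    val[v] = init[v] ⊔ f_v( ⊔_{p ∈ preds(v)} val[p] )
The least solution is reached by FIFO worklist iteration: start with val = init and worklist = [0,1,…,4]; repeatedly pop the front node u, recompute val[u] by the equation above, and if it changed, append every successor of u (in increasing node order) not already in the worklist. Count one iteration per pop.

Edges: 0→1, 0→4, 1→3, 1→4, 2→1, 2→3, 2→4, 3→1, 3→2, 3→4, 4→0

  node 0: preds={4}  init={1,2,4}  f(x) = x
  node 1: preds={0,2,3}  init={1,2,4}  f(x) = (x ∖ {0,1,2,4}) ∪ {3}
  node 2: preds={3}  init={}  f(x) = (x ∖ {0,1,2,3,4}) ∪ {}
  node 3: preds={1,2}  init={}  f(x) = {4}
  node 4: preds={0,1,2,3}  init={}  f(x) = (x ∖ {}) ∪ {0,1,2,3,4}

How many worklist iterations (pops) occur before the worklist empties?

10

Worklist (10 pops):
  #1 pop 0: in={} → {1,2,4} (no change)
  #2 pop 1: in={1,2,4} → {1,2,3,4} (was {1,2,4}); enqueue []
  #3 pop 2: in={} → {} (no change)
  #4 pop 3: in={1,2,3,4} → {4} (was {}); enqueue [1,2]
  #5 pop 4: in={1,2,3,4} → {0,1,2,3,4} (was {}); enqueue [0]
  #6 pop 1: in={1,2,4} → {1,2,3,4} (no change)
  #7 pop 2: in={4} → {} (no change)
  #8 pop 0: in={0,1,2,3,4} → {0,1,2,3,4} (was {1,2,4}); enqueue [1,4]
  #9 pop 1: in={0,1,2,3,4} → {1,2,3,4} (no change)
  #10 pop 4: in={0,1,2,3,4} → {0,1,2,3,4} (no change)

Fixpoint:
  val[0] = {0,1,2,3,4}
  val[1] = {1,2,3,4}
  val[2] = {}
  val[3] = {4}
  val[4] = {0,1,2,3,4}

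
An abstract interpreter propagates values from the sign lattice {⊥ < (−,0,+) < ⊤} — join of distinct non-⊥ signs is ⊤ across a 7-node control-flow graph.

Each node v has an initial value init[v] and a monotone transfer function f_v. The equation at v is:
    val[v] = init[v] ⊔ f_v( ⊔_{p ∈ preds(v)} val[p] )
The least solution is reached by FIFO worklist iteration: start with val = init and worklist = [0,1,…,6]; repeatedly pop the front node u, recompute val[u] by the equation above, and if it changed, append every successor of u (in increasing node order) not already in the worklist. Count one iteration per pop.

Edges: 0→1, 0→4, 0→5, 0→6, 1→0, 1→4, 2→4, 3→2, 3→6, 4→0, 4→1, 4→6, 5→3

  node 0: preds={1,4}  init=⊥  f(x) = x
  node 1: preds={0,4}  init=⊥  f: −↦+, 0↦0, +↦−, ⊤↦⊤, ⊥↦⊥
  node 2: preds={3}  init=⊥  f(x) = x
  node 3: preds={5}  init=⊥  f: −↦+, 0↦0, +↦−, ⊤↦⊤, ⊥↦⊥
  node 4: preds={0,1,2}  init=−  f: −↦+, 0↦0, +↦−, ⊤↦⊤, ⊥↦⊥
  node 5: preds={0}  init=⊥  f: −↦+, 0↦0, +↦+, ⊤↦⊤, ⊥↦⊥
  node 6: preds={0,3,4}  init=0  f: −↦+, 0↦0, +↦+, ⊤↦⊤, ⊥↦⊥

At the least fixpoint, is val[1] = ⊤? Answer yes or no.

Trace (20 dequeues):
  [1] u=0 | in − | out − | prev ⊥ | push {}
  [2] u=1 | in − | out + | prev ⊥ | push {0}
  [3] u=2 | in ⊥ | out ⊥ | ==
  [4] u=3 | in ⊥ | out ⊥ | ==
  [5] u=4 | in ⊤ | out ⊤ | prev − | push {1}
  [6] u=5 | in − | out + | prev ⊥ | push {3}
  [7] u=6 | in ⊤ | out ⊤ | prev 0 | push {}
  [8] u=0 | in ⊤ | out ⊤ | prev − | push {4,5,6}
  [9] u=1 | in ⊤ | out ⊤ | prev + | push {0}
  [10] u=3 | in + | out − | prev ⊥ | push {2}
  [11] u=4 | in ⊤ | out ⊤ | ==
  [12] u=5 | in ⊤ | out ⊤ | prev + | push {3}
  [13] u=6 | in ⊤ | out ⊤ | ==
  [14] u=0 | in ⊤ | out ⊤ | ==
  [15] u=2 | in − | out − | prev ⊥ | push {4}
  [16] u=3 | in ⊤ | out ⊤ | prev − | push {2,6}
  [17] u=4 | in ⊤ | out ⊤ | ==
  [18] u=2 | in ⊤ | out ⊤ | prev − | push {4}
  [19] u=6 | in ⊤ | out ⊤ | ==
  [20] u=4 | in ⊤ | out ⊤ | ==

Converged values:
  [0] ⊤
  [1] ⊤
  [2] ⊤
  [3] ⊤
  [4] ⊤
  [5] ⊤
  [6] ⊤

yes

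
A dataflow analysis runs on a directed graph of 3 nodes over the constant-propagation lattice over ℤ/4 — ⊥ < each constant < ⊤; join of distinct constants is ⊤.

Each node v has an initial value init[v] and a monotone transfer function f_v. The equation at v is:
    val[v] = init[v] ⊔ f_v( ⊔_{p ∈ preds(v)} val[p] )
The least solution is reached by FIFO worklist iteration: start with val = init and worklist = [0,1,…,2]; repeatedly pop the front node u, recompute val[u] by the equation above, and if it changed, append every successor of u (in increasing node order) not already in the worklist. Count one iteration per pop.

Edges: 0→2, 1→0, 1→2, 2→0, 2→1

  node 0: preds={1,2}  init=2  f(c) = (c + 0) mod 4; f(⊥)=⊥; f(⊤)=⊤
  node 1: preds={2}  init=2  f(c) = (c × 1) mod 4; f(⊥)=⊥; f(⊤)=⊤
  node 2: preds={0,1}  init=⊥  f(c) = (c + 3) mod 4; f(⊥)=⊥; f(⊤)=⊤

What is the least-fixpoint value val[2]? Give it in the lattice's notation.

Iteration log — 8 steps:
  step 1. node 0  ⊔preds=2  new=2  stable
  step 2. node 1  ⊔preds=⊥  new=2  stable
  step 3. node 2  ⊔preds=2  new=1  old=⊥  +wl: 0,1
  step 4. node 0  ⊔preds=⊤  new=⊤  old=2  +wl: 2
  step 5. node 1  ⊔preds=1  new=⊤  old=2  +wl: 0
  step 6. node 2  ⊔preds=⊤  new=⊤  old=1  +wl: 1
  step 7. node 0  ⊔preds=⊤  new=⊤  stable
  step 8. node 1  ⊔preds=⊤  new=⊤  stable

Least fixpoint reached:
  node 0: ⊤
  node 1: ⊤
  node 2: ⊤

⊤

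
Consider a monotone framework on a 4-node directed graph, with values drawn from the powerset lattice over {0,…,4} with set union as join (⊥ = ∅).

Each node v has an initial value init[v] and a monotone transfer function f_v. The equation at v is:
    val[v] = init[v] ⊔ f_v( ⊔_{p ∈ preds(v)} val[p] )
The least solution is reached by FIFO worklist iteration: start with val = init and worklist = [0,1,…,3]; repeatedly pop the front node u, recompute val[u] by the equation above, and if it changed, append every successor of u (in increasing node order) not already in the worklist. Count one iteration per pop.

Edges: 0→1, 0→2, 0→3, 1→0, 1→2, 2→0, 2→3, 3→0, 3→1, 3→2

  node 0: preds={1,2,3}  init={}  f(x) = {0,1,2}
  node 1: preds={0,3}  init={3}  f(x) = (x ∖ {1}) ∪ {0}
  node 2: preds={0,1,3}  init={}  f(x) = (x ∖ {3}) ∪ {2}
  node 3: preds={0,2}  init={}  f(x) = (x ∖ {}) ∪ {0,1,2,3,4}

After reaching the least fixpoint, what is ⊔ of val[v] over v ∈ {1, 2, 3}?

Trace (9 dequeues):
  [1] u=0 | in {3} | out {0,1,2} | prev {} | push {}
  [2] u=1 | in {0,1,2} | out {0,2,3} | prev {3} | push {0}
  [3] u=2 | in {0,1,2,3} | out {0,1,2} | prev {} | push {}
  [4] u=3 | in {0,1,2} | out {0,1,2,3,4} | prev {} | push {1,2}
  [5] u=0 | in {0,1,2,3,4} | out {0,1,2} | ==
  [6] u=1 | in {0,1,2,3,4} | out {0,2,3,4} | prev {0,2,3} | push {0}
  [7] u=2 | in {0,1,2,3,4} | out {0,1,2,4} | prev {0,1,2} | push {3}
  [8] u=0 | in {0,1,2,3,4} | out {0,1,2} | ==
  [9] u=3 | in {0,1,2,4} | out {0,1,2,3,4} | ==

Converged values:
  [0] {0,1,2}
  [1] {0,2,3,4}
  [2] {0,1,2,4}
  [3] {0,1,2,3,4}

{0,1,2,3,4}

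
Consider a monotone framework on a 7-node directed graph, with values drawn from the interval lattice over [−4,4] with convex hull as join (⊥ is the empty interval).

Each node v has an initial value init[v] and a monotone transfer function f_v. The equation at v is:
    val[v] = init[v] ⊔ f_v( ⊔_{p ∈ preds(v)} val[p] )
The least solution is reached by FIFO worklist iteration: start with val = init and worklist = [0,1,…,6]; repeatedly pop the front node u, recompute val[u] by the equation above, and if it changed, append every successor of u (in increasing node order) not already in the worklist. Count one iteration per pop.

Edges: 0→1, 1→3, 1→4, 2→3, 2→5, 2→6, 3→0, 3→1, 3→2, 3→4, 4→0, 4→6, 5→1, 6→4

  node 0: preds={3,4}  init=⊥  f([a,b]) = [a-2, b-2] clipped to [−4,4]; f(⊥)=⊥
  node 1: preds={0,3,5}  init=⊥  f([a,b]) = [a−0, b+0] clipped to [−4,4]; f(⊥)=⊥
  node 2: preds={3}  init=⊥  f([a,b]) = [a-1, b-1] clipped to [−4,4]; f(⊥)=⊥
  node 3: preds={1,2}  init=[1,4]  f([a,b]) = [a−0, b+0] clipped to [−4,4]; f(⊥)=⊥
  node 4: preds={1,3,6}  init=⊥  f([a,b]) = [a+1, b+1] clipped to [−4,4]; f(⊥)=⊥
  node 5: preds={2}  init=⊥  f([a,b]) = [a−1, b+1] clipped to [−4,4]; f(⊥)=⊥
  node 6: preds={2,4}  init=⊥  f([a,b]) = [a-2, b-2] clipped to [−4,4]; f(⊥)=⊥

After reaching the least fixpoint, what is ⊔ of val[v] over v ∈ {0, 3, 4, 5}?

[-4,4]

Worklist (25 pops):
  #1 pop 0: in=[1,4] → [-1,2] (was ⊥); enqueue []
  #2 pop 1: in=[-1,4] → [-1,4] (was ⊥); enqueue []
  #3 pop 2: in=[1,4] → [0,3] (was ⊥); enqueue []
  #4 pop 3: in=[-1,4] → [-1,4] (was [1,4]); enqueue [0,1,2]
  #5 pop 4: in=[-1,4] → [0,4] (was ⊥); enqueue []
  #6 pop 5: in=[0,3] → [-1,4] (was ⊥); enqueue []
  #7 pop 6: in=[0,4] → [-2,2] (was ⊥); enqueue [4]
  #8 pop 0: in=[-1,4] → [-3,2] (was [-1,2]); enqueue []
  #9 pop 1: in=[-3,4] → [-3,4] (was [-1,4]); enqueue [3]
  #10 pop 2: in=[-1,4] → [-2,3] (was [0,3]); enqueue [5,6]
  #11 pop 4: in=[-3,4] → [-2,4] (was [0,4]); enqueue [0]
  #12 pop 3: in=[-3,4] → [-3,4] (was [-1,4]); enqueue [1,2,4]
  #13 pop 5: in=[-2,3] → [-3,4] (was [-1,4]); enqueue []
  #14 pop 6: in=[-2,4] → [-4,2] (was [-2,2]); enqueue []
  #15 pop 0: in=[-3,4] → [-4,2] (was [-3,2]); enqueue []
  #16 pop 1: in=[-4,4] → [-4,4] (was [-3,4]); enqueue [3]
  #17 pop 2: in=[-3,4] → [-4,3] (was [-2,3]); enqueue [5,6]
  #18 pop 4: in=[-4,4] → [-3,4] (was [-2,4]); enqueue [0]
  #19 pop 3: in=[-4,4] → [-4,4] (was [-3,4]); enqueue [1,2,4]
  #20 pop 5: in=[-4,3] → [-4,4] (was [-3,4]); enqueue []
  #21 pop 6: in=[-4,4] → [-4,2] (no change)
  #22 pop 0: in=[-4,4] → [-4,2] (no change)
  #23 pop 1: in=[-4,4] → [-4,4] (no change)
  #24 pop 2: in=[-4,4] → [-4,3] (no change)
  #25 pop 4: in=[-4,4] → [-3,4] (no change)

Fixpoint:
  val[0] = [-4,2]
  val[1] = [-4,4]
  val[2] = [-4,3]
  val[3] = [-4,4]
  val[4] = [-3,4]
  val[5] = [-4,4]
  val[6] = [-4,2]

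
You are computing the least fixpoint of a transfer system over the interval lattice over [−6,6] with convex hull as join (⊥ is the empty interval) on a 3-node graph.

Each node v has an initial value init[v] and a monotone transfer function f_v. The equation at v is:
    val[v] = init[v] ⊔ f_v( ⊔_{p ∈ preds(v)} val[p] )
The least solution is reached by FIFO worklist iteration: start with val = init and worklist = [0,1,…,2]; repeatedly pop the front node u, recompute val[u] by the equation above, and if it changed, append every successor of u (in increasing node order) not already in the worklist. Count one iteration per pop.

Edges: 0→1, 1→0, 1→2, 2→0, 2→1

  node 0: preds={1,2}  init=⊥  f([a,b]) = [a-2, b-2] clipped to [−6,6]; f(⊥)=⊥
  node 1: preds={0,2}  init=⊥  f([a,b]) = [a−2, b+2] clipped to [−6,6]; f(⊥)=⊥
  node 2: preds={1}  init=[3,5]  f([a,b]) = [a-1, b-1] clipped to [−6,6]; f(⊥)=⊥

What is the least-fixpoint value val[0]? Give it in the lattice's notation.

Trace (9 dequeues):
  [1] u=0 | in [3,5] | out [1,3] | prev ⊥ | push {}
  [2] u=1 | in [1,5] | out [-1,6] | prev ⊥ | push {0}
  [3] u=2 | in [-1,6] | out [-2,5] | prev [3,5] | push {1}
  [4] u=0 | in [-2,6] | out [-4,4] | prev [1,3] | push {}
  [5] u=1 | in [-4,5] | out [-6,6] | prev [-1,6] | push {0,2}
  [6] u=0 | in [-6,6] | out [-6,4] | prev [-4,4] | push {1}
  [7] u=2 | in [-6,6] | out [-6,5] | prev [-2,5] | push {0}
  [8] u=1 | in [-6,5] | out [-6,6] | ==
  [9] u=0 | in [-6,6] | out [-6,4] | ==

Converged values:
  [0] [-6,4]
  [1] [-6,6]
  [2] [-6,5]

[-6,4]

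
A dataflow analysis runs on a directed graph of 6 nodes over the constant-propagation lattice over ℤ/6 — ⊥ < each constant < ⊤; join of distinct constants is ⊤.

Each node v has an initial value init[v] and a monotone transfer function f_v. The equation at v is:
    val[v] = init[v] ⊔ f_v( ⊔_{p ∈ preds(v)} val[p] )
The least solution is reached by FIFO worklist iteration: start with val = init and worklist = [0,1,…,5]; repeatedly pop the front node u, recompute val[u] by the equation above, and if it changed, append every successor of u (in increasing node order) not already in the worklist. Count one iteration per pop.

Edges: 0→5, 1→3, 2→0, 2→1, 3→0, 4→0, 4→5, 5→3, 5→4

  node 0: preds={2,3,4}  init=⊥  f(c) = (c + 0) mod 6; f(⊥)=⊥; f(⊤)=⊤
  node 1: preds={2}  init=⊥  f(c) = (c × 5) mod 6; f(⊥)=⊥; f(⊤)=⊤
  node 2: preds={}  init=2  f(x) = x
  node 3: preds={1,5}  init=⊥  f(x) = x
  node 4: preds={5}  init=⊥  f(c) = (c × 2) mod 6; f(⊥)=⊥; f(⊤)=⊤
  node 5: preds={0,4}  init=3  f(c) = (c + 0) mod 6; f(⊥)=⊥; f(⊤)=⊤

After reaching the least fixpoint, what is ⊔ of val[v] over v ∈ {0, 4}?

⊤

Trace (11 dequeues):
  [1] u=0 | in 2 | out 2 | prev ⊥ | push {}
  [2] u=1 | in 2 | out 4 | prev ⊥ | push {}
  [3] u=2 | in ⊥ | out 2 | ==
  [4] u=3 | in ⊤ | out ⊤ | prev ⊥ | push {0}
  [5] u=4 | in 3 | out 0 | prev ⊥ | push {}
  [6] u=5 | in ⊤ | out ⊤ | prev 3 | push {3,4}
  [7] u=0 | in ⊤ | out ⊤ | prev 2 | push {5}
  [8] u=3 | in ⊤ | out ⊤ | ==
  [9] u=4 | in ⊤ | out ⊤ | prev 0 | push {0}
  [10] u=5 | in ⊤ | out ⊤ | ==
  [11] u=0 | in ⊤ | out ⊤ | ==

Converged values:
  [0] ⊤
  [1] 4
  [2] 2
  [3] ⊤
  [4] ⊤
  [5] ⊤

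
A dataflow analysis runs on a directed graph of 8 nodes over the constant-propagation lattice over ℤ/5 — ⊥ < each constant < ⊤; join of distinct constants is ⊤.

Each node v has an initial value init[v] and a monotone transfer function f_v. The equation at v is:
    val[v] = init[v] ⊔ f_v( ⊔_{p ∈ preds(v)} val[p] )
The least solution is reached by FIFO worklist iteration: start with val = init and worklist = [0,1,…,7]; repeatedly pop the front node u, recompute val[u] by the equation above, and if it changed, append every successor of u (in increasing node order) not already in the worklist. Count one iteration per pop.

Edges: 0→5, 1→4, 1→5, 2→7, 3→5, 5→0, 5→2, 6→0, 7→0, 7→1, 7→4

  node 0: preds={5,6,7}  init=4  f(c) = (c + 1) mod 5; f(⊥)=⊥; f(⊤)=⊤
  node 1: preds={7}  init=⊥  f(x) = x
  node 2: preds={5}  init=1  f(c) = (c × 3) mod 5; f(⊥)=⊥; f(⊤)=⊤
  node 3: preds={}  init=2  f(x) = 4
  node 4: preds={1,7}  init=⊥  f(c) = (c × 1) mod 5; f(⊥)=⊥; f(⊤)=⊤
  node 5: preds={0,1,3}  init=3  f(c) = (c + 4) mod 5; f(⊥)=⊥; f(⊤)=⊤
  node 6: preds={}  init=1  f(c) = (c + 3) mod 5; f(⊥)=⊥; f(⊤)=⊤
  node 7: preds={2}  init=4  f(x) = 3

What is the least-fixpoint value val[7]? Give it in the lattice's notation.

⊤

Worklist (13 pops):
  #1 pop 0: in=⊤ → ⊤ (was 4); enqueue []
  #2 pop 1: in=4 → 4 (was ⊥); enqueue []
  #3 pop 2: in=3 → ⊤ (was 1); enqueue []
  #4 pop 3: in=⊥ → ⊤ (was 2); enqueue []
  #5 pop 4: in=4 → 4 (was ⊥); enqueue []
  #6 pop 5: in=⊤ → ⊤ (was 3); enqueue [0,2]
  #7 pop 6: in=⊥ → 1 (no change)
  #8 pop 7: in=⊤ → ⊤ (was 4); enqueue [1,4]
  #9 pop 0: in=⊤ → ⊤ (no change)
  #10 pop 2: in=⊤ → ⊤ (no change)
  #11 pop 1: in=⊤ → ⊤ (was 4); enqueue [5]
  #12 pop 4: in=⊤ → ⊤ (was 4); enqueue []
  #13 pop 5: in=⊤ → ⊤ (no change)

Fixpoint:
  val[0] = ⊤
  val[1] = ⊤
  val[2] = ⊤
  val[3] = ⊤
  val[4] = ⊤
  val[5] = ⊤
  val[6] = 1
  val[7] = ⊤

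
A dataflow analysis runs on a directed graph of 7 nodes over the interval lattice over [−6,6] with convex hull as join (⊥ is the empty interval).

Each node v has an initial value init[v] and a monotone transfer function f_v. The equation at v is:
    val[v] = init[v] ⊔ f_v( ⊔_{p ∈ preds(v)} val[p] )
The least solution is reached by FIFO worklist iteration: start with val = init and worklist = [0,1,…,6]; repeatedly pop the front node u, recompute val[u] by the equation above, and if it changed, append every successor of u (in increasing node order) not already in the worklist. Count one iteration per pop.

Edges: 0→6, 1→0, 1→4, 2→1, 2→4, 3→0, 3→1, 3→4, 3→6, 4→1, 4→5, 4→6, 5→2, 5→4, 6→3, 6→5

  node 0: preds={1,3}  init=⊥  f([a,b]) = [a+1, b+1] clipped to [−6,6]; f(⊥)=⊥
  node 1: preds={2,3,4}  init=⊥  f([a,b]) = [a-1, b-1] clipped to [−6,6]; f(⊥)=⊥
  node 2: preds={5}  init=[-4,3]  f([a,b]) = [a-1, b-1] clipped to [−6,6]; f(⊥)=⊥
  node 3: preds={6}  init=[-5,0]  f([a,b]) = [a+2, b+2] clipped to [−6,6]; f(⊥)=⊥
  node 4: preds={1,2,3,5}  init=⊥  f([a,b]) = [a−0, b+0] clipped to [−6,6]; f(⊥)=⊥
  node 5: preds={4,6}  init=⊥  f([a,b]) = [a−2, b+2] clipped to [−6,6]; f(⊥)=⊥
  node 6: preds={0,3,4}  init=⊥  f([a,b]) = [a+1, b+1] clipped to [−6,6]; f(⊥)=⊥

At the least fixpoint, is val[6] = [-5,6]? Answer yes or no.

Iteration log — 23 steps:
  step 1. node 0  ⊔preds=[-5,0]  new=[-4,1]  old=⊥  +wl: 
  step 2. node 1  ⊔preds=[-5,3]  new=[-6,2]  old=⊥  +wl: 0
  step 3. node 2  ⊔preds=⊥  new=[-4,3]  stable
  step 4. node 3  ⊔preds=⊥  new=[-5,0]  stable
  step 5. node 4  ⊔preds=[-6,3]  new=[-6,3]  old=⊥  +wl: 1
  step 6. node 5  ⊔preds=[-6,3]  new=[-6,5]  old=⊥  +wl: 2,4
  step 7. node 6  ⊔preds=[-6,3]  new=[-5,4]  old=⊥  +wl: 3,5
  step 8. node 0  ⊔preds=[-6,2]  new=[-5,3]  old=[-4,1]  +wl: 6
  step 9. node 1  ⊔preds=[-6,3]  new=[-6,2]  stable
  step 10. node 2  ⊔preds=[-6,5]  new=[-6,4]  old=[-4,3]  +wl: 1
  step 11. node 4  ⊔preds=[-6,5]  new=[-6,5]  old=[-6,3]  +wl: 
  step 12. node 3  ⊔preds=[-5,4]  new=[-5,6]  old=[-5,0]  +wl: 0,4
  step 13. node 5  ⊔preds=[-6,5]  new=[-6,6]  old=[-6,5]  +wl: 2
  step 14. node 6  ⊔preds=[-6,6]  new=[-5,6]  old=[-5,4]  +wl: 3,5
  step 15. node 1  ⊔preds=[-6,6]  new=[-6,5]  old=[-6,2]  +wl: 
  step 16. node 0  ⊔preds=[-6,6]  new=[-5,6]  old=[-5,3]  +wl: 6
  step 17. node 4  ⊔preds=[-6,6]  new=[-6,6]  old=[-6,5]  +wl: 1
  step 18. node 2  ⊔preds=[-6,6]  new=[-6,5]  old=[-6,4]  +wl: 4
  step 19. node 3  ⊔preds=[-5,6]  new=[-5,6]  stable
  step 20. node 5  ⊔preds=[-6,6]  new=[-6,6]  stable
  step 21. node 6  ⊔preds=[-6,6]  new=[-5,6]  stable
  step 22. node 1  ⊔preds=[-6,6]  new=[-6,5]  stable
  step 23. node 4  ⊔preds=[-6,6]  new=[-6,6]  stable

Least fixpoint reached:
  node 0: [-5,6]
  node 1: [-6,5]
  node 2: [-6,5]
  node 3: [-5,6]
  node 4: [-6,6]
  node 5: [-6,6]
  node 6: [-5,6]

yes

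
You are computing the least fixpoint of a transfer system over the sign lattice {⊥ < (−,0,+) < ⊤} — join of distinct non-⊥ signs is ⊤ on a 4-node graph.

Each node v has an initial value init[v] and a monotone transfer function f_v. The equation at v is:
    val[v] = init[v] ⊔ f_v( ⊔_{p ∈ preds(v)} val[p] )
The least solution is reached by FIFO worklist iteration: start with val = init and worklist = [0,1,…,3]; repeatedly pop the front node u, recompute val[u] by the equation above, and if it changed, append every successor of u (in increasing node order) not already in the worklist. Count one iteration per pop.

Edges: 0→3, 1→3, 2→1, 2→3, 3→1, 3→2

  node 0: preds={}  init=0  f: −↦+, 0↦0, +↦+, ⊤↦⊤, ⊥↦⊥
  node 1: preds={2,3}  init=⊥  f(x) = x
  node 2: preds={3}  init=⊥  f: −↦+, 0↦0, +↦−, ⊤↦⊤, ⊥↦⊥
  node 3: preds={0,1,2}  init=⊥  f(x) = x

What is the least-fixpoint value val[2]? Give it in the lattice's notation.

Iteration log — 8 steps:
  step 1. node 0  ⊔preds=⊥  new=0  stable
  step 2. node 1  ⊔preds=⊥  new=⊥  stable
  step 3. node 2  ⊔preds=⊥  new=⊥  stable
  step 4. node 3  ⊔preds=0  new=0  old=⊥  +wl: 1,2
  step 5. node 1  ⊔preds=0  new=0  old=⊥  +wl: 3
  step 6. node 2  ⊔preds=0  new=0  old=⊥  +wl: 1
  step 7. node 3  ⊔preds=0  new=0  stable
  step 8. node 1  ⊔preds=0  new=0  stable

Least fixpoint reached:
  node 0: 0
  node 1: 0
  node 2: 0
  node 3: 0

0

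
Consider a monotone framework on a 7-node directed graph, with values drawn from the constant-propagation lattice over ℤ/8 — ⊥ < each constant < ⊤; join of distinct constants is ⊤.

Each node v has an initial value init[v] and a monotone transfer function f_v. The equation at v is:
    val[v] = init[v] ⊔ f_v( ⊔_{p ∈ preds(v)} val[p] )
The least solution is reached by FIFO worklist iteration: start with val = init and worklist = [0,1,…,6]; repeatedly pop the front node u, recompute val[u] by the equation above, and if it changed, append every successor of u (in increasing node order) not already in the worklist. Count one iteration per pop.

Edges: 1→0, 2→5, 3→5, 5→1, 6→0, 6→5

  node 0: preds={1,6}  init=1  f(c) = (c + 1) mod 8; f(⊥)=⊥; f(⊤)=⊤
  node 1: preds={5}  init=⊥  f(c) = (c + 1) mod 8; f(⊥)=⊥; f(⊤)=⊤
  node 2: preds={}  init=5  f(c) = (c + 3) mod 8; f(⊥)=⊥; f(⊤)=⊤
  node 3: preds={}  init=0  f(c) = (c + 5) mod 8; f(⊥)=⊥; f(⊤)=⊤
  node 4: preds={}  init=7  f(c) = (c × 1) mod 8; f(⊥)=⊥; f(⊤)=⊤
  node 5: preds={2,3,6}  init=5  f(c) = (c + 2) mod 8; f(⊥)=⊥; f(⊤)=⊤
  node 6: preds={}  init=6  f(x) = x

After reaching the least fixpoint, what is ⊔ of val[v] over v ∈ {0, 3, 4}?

⊤

Iteration log — 10 steps:
  step 1. node 0  ⊔preds=6  new=⊤  old=1  +wl: 
  step 2. node 1  ⊔preds=5  new=6  old=⊥  +wl: 0
  step 3. node 2  ⊔preds=⊥  new=5  stable
  step 4. node 3  ⊔preds=⊥  new=0  stable
  step 5. node 4  ⊔preds=⊥  new=7  stable
  step 6. node 5  ⊔preds=⊤  new=⊤  old=5  +wl: 1
  step 7. node 6  ⊔preds=⊥  new=6  stable
  step 8. node 0  ⊔preds=6  new=⊤  stable
  step 9. node 1  ⊔preds=⊤  new=⊤  old=6  +wl: 0
  step 10. node 0  ⊔preds=⊤  new=⊤  stable

Least fixpoint reached:
  node 0: ⊤
  node 1: ⊤
  node 2: 5
  node 3: 0
  node 4: 7
  node 5: ⊤
  node 6: 6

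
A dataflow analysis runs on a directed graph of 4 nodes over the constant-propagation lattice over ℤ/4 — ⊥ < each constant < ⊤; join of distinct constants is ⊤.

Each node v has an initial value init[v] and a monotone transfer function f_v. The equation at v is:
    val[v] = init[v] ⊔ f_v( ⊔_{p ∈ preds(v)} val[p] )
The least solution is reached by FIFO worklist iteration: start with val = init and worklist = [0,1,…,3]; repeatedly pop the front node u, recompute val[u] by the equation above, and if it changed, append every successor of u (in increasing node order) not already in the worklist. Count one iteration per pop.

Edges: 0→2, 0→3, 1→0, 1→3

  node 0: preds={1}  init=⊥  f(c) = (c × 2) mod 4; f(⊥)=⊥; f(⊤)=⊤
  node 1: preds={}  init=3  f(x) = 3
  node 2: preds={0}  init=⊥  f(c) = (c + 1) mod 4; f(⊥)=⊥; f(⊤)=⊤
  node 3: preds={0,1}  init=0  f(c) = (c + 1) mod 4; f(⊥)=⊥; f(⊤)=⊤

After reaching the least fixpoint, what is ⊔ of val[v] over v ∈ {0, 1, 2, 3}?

⊤

Worklist (4 pops):
  #1 pop 0: in=3 → 2 (was ⊥); enqueue []
  #2 pop 1: in=⊥ → 3 (no change)
  #3 pop 2: in=2 → 3 (was ⊥); enqueue []
  #4 pop 3: in=⊤ → ⊤ (was 0); enqueue []

Fixpoint:
  val[0] = 2
  val[1] = 3
  val[2] = 3
  val[3] = ⊤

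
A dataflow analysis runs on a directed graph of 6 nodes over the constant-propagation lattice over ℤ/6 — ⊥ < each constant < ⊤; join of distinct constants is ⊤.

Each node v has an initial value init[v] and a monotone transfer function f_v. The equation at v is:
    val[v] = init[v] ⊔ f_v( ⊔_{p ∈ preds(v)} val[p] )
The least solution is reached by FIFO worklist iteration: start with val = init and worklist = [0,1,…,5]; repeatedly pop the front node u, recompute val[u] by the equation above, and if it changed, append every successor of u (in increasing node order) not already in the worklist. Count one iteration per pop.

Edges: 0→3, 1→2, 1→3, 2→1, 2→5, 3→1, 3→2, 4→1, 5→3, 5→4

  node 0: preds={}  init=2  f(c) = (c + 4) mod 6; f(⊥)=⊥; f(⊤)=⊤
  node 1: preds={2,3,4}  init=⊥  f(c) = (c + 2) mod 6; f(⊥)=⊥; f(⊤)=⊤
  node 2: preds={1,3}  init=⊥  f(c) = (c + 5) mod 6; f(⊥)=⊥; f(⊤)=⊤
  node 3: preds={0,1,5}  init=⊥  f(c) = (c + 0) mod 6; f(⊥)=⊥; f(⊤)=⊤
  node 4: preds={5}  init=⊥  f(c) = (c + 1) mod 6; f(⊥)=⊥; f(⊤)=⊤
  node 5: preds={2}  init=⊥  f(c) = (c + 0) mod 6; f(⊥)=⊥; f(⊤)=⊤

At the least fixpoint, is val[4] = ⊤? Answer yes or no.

yes

Trace (15 dequeues):
  [1] u=0 | in ⊥ | out 2 | ==
  [2] u=1 | in ⊥ | out ⊥ | ==
  [3] u=2 | in ⊥ | out ⊥ | ==
  [4] u=3 | in 2 | out 2 | prev ⊥ | push {1,2}
  [5] u=4 | in ⊥ | out ⊥ | ==
  [6] u=5 | in ⊥ | out ⊥ | ==
  [7] u=1 | in 2 | out 4 | prev ⊥ | push {3}
  [8] u=2 | in ⊤ | out ⊤ | prev ⊥ | push {1,5}
  [9] u=3 | in ⊤ | out ⊤ | prev 2 | push {2}
  [10] u=1 | in ⊤ | out ⊤ | prev 4 | push {3}
  [11] u=5 | in ⊤ | out ⊤ | prev ⊥ | push {4}
  [12] u=2 | in ⊤ | out ⊤ | ==
  [13] u=3 | in ⊤ | out ⊤ | ==
  [14] u=4 | in ⊤ | out ⊤ | prev ⊥ | push {1}
  [15] u=1 | in ⊤ | out ⊤ | ==

Converged values:
  [0] 2
  [1] ⊤
  [2] ⊤
  [3] ⊤
  [4] ⊤
  [5] ⊤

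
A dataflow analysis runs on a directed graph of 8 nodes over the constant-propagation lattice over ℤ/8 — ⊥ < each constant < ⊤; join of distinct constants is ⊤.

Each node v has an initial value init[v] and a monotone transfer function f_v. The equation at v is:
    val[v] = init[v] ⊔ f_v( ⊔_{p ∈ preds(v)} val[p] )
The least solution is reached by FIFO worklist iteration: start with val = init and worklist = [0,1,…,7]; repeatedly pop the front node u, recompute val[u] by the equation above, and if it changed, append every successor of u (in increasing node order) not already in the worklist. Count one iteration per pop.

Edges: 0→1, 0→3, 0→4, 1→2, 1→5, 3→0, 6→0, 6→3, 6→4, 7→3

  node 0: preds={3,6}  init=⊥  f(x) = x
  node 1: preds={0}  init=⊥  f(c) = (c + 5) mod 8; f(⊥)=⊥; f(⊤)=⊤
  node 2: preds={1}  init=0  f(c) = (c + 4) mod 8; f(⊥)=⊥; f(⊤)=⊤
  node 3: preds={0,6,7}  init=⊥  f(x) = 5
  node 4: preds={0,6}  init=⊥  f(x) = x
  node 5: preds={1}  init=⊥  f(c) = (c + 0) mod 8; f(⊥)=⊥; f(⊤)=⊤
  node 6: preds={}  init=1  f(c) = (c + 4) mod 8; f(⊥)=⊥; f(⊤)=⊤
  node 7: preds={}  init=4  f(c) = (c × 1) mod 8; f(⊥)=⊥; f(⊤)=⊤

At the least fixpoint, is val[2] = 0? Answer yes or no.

Worklist (14 pops):
  #1 pop 0: in=1 → 1 (was ⊥); enqueue []
  #2 pop 1: in=1 → 6 (was ⊥); enqueue []
  #3 pop 2: in=6 → ⊤ (was 0); enqueue []
  #4 pop 3: in=⊤ → 5 (was ⊥); enqueue [0]
  #5 pop 4: in=1 → 1 (was ⊥); enqueue []
  #6 pop 5: in=6 → 6 (was ⊥); enqueue []
  #7 pop 6: in=⊥ → 1 (no change)
  #8 pop 7: in=⊥ → 4 (no change)
  #9 pop 0: in=⊤ → ⊤ (was 1); enqueue [1,3,4]
  #10 pop 1: in=⊤ → ⊤ (was 6); enqueue [2,5]
  #11 pop 3: in=⊤ → 5 (no change)
  #12 pop 4: in=⊤ → ⊤ (was 1); enqueue []
  #13 pop 2: in=⊤ → ⊤ (no change)
  #14 pop 5: in=⊤ → ⊤ (was 6); enqueue []

Fixpoint:
  val[0] = ⊤
  val[1] = ⊤
  val[2] = ⊤
  val[3] = 5
  val[4] = ⊤
  val[5] = ⊤
  val[6] = 1
  val[7] = 4

no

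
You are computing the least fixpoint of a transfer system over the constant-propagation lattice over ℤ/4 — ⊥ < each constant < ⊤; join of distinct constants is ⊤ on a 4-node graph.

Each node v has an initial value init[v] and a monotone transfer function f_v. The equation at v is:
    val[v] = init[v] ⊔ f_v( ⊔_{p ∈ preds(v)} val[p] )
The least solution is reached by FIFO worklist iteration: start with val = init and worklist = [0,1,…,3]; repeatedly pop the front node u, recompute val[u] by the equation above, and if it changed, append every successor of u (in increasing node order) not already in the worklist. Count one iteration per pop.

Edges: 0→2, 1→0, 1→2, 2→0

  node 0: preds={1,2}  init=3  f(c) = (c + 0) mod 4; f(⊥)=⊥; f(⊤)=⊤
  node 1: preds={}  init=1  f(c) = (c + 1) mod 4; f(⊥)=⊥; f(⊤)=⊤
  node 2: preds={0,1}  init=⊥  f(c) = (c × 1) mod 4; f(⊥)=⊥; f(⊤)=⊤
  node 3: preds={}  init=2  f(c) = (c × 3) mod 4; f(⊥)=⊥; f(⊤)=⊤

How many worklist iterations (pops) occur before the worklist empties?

Iteration log — 5 steps:
  step 1. node 0  ⊔preds=1  new=⊤  old=3  +wl: 
  step 2. node 1  ⊔preds=⊥  new=1  stable
  step 3. node 2  ⊔preds=⊤  new=⊤  old=⊥  +wl: 0
  step 4. node 3  ⊔preds=⊥  new=2  stable
  step 5. node 0  ⊔preds=⊤  new=⊤  stable

Least fixpoint reached:
  node 0: ⊤
  node 1: 1
  node 2: ⊤
  node 3: 2

5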